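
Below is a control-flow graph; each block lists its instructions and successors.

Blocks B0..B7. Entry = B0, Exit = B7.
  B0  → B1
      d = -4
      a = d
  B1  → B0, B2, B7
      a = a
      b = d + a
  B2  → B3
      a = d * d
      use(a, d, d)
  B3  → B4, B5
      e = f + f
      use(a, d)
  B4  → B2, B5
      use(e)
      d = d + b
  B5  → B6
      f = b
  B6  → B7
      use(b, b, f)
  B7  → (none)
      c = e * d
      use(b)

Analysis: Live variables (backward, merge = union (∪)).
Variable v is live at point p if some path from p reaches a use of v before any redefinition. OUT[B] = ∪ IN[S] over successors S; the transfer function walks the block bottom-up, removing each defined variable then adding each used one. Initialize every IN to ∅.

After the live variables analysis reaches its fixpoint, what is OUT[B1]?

Converged values:
  B0:   IN={e, f}   OUT={a, d, e, f}
  B1:   IN={a, d, e, f}   OUT={b, d, e, f}
  B2:   IN={b, d, f}   OUT={a, b, d, f}
  B3:   IN={a, b, d, f}   OUT={b, d, e, f}
  B4:   IN={b, d, e, f}   OUT={b, d, e, f}
  B5:   IN={b, d, e}   OUT={b, d, e, f}
  B6:   IN={b, d, e, f}   OUT={b, d, e}
  B7:   IN={b, d, e}   OUT={}

Merge at B1: OUT[B1] = IN[B0] ⊔ IN[B2] ⊔ IN[B7] = {b, d, e, f}

Answer: {b, d, e, f}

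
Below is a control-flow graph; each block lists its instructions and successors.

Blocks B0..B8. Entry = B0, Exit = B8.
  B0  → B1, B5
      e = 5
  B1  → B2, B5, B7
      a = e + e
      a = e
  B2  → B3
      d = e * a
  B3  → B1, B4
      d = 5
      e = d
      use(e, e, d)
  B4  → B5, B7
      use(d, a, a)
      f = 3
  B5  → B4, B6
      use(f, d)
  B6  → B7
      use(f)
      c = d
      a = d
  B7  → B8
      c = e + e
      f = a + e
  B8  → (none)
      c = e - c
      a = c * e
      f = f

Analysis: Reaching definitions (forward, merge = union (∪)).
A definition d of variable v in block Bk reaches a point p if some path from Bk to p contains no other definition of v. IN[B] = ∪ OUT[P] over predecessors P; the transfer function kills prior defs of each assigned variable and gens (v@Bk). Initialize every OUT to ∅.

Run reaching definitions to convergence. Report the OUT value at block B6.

Fixpoint table:
  B0:   IN={}   OUT={e@B0}
  B1:   IN={a@B1, d@B3, e@B0, e@B3}   OUT={a@B1, d@B3, e@B0, e@B3}
  B2:   IN={a@B1, d@B3, e@B0, e@B3}   OUT={a@B1, d@B2, e@B0, e@B3}
  B3:   IN={a@B1, d@B2, e@B0, e@B3}   OUT={a@B1, d@B3, e@B3}
  B4:   IN={a@B1, d@B3, e@B0, e@B3, f@B4}   OUT={a@B1, d@B3, e@B0, e@B3, f@B4}
  B5:   IN={a@B1, d@B3, e@B0, e@B3, f@B4}   OUT={a@B1, d@B3, e@B0, e@B3, f@B4}
  B6:   IN={a@B1, d@B3, e@B0, e@B3, f@B4}   OUT={a@B6, c@B6, d@B3, e@B0, e@B3, f@B4}
  B7:   IN={a@B1, a@B6, c@B6, d@B3, e@B0, e@B3, f@B4}   OUT={a@B1, a@B6, c@B7, d@B3, e@B0, e@B3, f@B7}
  B8:   IN={a@B1, a@B6, c@B7, d@B3, e@B0, e@B3, f@B7}   OUT={a@B8, c@B8, d@B3, e@B0, e@B3, f@B8}

Merge at B6: IN[B6] = OUT[B5] = {a@B1, d@B3, e@B0, e@B3, f@B4}
Applying B6's transfer function to that IN value gives OUT[B6] (row B6 above).

Answer: {a@B6, c@B6, d@B3, e@B0, e@B3, f@B4}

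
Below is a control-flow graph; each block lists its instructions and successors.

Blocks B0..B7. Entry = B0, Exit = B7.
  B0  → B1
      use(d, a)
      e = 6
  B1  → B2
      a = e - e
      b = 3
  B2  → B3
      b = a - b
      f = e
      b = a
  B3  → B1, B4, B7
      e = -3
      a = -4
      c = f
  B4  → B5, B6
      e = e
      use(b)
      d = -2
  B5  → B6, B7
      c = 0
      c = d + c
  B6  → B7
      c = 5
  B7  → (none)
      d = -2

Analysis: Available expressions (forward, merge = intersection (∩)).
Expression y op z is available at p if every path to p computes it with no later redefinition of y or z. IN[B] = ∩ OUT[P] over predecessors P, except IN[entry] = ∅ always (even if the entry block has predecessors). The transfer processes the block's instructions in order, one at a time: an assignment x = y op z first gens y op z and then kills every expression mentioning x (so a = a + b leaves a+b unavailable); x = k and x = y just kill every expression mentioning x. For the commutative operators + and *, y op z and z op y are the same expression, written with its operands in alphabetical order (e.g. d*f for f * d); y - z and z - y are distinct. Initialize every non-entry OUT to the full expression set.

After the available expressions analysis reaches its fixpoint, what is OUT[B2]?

Per-block solution:
  B0: | IN={} | OUT={}
  B1: | IN={} | OUT={e-e}
  B2: | IN={e-e} | OUT={e-e}
  B3: | IN={e-e} | OUT={}
  B4: | IN={} | OUT={}
  B5: | IN={} | OUT={}
  B6: | IN={} | OUT={}
  B7: | IN={} | OUT={}

Merge at B2: IN[B2] = OUT[B1] = {e-e}
Applying B2's transfer function to that IN value gives OUT[B2] (row B2 above).

Answer: {e-e}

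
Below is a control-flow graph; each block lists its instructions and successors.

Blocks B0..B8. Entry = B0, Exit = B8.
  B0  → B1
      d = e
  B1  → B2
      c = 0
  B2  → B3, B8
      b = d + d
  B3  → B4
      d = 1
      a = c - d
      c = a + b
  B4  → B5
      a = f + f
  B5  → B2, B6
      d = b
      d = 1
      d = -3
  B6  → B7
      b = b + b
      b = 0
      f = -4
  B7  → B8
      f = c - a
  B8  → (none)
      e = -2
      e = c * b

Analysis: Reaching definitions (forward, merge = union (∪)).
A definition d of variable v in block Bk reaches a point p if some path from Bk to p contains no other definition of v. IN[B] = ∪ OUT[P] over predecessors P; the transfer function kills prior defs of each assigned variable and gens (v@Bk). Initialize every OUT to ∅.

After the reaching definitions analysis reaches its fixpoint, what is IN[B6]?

Answer: {a@B4, b@B2, c@B3, d@B5}

Derivation:
Per-block solution:
  B0: | IN={} | OUT={d@B0}
  B1: | IN={d@B0} | OUT={c@B1, d@B0}
  B2: | IN={a@B4, b@B2, c@B1, c@B3, d@B0, d@B5} | OUT={a@B4, b@B2, c@B1, c@B3, d@B0, d@B5}
  B3: | IN={a@B4, b@B2, c@B1, c@B3, d@B0, d@B5} | OUT={a@B3, b@B2, c@B3, d@B3}
  B4: | IN={a@B3, b@B2, c@B3, d@B3} | OUT={a@B4, b@B2, c@B3, d@B3}
  B5: | IN={a@B4, b@B2, c@B3, d@B3} | OUT={a@B4, b@B2, c@B3, d@B5}
  B6: | IN={a@B4, b@B2, c@B3, d@B5} | OUT={a@B4, b@B6, c@B3, d@B5, f@B6}
  B7: | IN={a@B4, b@B6, c@B3, d@B5, f@B6} | OUT={a@B4, b@B6, c@B3, d@B5, f@B7}
  B8: | IN={a@B4, b@B2, b@B6, c@B1, c@B3, d@B0, d@B5, f@B7} | OUT={a@B4, b@B2, b@B6, c@B1, c@B3, d@B0, d@B5, e@B8, f@B7}

Merge at B6: IN[B6] = OUT[B5] = {a@B4, b@B2, c@B3, d@B5}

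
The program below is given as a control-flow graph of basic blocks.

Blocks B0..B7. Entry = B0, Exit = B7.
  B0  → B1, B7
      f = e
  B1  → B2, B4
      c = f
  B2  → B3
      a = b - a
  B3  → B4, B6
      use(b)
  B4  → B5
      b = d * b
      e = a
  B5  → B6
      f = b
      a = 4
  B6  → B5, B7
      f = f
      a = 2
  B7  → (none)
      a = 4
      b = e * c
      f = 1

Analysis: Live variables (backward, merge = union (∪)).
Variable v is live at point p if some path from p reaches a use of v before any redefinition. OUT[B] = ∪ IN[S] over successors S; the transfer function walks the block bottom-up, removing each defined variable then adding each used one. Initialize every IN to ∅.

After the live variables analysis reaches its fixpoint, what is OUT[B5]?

Answer: {b, c, e, f}

Trace:
Converged values:
  B0:   IN={a, b, c, d, e}   OUT={a, b, c, d, e, f}
  B1:   IN={a, b, d, e, f}   OUT={a, b, c, d, e, f}
  B2:   IN={a, b, c, d, e, f}   OUT={a, b, c, d, e, f}
  B3:   IN={a, b, c, d, e, f}   OUT={a, b, c, d, e, f}
  B4:   IN={a, b, c, d}   OUT={b, c, e}
  B5:   IN={b, c, e}   OUT={b, c, e, f}
  B6:   IN={b, c, e, f}   OUT={b, c, e}
  B7:   IN={c, e}   OUT={}

Merge at B5: OUT[B5] = IN[B6] = {b, c, e, f}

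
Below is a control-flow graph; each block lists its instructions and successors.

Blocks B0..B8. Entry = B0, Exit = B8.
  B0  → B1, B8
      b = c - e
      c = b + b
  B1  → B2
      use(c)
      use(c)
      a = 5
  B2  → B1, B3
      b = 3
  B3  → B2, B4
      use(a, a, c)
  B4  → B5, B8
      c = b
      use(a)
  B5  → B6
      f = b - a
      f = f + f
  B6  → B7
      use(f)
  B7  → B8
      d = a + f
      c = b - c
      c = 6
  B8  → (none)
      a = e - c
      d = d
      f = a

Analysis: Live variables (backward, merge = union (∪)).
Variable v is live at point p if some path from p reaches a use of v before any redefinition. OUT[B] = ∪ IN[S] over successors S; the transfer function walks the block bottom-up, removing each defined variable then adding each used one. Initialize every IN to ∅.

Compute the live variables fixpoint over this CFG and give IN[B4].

Per-block solution:
  B0: | IN={c, d, e} | OUT={c, d, e}
  B1: | IN={c, d, e} | OUT={a, c, d, e}
  B2: | IN={a, c, d, e} | OUT={a, b, c, d, e}
  B3: | IN={a, b, c, d, e} | OUT={a, b, c, d, e}
  B4: | IN={a, b, d, e} | OUT={a, b, c, d, e}
  B5: | IN={a, b, c, e} | OUT={a, b, c, e, f}
  B6: | IN={a, b, c, e, f} | OUT={a, b, c, e, f}
  B7: | IN={a, b, c, e, f} | OUT={c, d, e}
  B8: | IN={c, d, e} | OUT={}

Merge at B4: OUT[B4] = IN[B5] ⊔ IN[B8] = {a, b, c, d, e}
Applying B4's transfer function to that OUT value gives IN[B4] (row B4 above).

Answer: {a, b, d, e}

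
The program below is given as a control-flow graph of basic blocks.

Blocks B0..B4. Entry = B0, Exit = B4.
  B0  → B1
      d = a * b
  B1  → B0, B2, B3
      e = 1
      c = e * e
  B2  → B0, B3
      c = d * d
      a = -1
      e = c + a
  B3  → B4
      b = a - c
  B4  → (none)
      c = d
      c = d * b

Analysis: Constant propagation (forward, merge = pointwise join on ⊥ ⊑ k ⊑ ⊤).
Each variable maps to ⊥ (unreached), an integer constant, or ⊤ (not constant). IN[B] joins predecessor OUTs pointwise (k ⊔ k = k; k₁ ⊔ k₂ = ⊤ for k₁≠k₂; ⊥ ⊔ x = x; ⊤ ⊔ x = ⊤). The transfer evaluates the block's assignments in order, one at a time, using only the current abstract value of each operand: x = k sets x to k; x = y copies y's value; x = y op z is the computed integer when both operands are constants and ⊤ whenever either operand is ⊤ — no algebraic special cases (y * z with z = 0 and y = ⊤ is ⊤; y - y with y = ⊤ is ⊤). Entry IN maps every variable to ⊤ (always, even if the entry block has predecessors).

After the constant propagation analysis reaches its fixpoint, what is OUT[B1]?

Fixpoint table:
  B0: | IN=(all ⊤) | OUT=(all ⊤)
  B1: | IN=(all ⊤) | OUT={c:1, e:1; rest ⊤}
  B2: | IN={c:1, e:1; rest ⊤} | OUT={a:-1; rest ⊤}
  B3: | IN=(all ⊤) | OUT=(all ⊤)
  B4: | IN=(all ⊤) | OUT=(all ⊤)

Merge at B1: IN[B1] = OUT[B0] = {a: ⊤, b: ⊤, c: ⊤, d: ⊤, e: ⊤, f: ⊤}
Applying B1's transfer function to that IN value gives OUT[B1] (row B1 above).

Answer: {a: ⊤, b: ⊤, c: 1, d: ⊤, e: 1, f: ⊤}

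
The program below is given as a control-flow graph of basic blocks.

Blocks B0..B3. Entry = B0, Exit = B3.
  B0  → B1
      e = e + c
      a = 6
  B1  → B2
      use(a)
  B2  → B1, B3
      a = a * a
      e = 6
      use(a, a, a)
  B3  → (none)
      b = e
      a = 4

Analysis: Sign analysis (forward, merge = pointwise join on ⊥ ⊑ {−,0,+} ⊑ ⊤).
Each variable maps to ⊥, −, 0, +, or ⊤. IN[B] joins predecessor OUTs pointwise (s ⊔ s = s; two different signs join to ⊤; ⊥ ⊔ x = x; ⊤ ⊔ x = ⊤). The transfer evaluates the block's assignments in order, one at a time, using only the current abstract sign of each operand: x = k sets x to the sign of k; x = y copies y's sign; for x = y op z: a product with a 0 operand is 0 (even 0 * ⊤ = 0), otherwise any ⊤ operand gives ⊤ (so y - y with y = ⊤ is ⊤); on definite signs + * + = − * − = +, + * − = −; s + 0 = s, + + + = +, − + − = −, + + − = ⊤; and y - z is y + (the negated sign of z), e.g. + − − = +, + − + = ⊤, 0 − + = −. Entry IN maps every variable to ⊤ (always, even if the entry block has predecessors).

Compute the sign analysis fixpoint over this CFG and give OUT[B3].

Answer: {a: +, b: +, c: ⊤, d: ⊤, e: +, f: ⊤}

Working:
Per-block solution:
  B0:  IN=(all ⊤)  OUT={a:+; rest ⊤}
  B1:  IN={a:+; rest ⊤}  OUT={a:+; rest ⊤}
  B2:  IN={a:+; rest ⊤}  OUT={a:+, e:+; rest ⊤}
  B3:  IN={a:+, e:+; rest ⊤}  OUT={a:+, b:+, e:+; rest ⊤}

Merge at B3: IN[B3] = OUT[B2] = {a: +, b: ⊤, c: ⊤, d: ⊤, e: +, f: ⊤}
Applying B3's transfer function to that IN value gives OUT[B3] (row B3 above).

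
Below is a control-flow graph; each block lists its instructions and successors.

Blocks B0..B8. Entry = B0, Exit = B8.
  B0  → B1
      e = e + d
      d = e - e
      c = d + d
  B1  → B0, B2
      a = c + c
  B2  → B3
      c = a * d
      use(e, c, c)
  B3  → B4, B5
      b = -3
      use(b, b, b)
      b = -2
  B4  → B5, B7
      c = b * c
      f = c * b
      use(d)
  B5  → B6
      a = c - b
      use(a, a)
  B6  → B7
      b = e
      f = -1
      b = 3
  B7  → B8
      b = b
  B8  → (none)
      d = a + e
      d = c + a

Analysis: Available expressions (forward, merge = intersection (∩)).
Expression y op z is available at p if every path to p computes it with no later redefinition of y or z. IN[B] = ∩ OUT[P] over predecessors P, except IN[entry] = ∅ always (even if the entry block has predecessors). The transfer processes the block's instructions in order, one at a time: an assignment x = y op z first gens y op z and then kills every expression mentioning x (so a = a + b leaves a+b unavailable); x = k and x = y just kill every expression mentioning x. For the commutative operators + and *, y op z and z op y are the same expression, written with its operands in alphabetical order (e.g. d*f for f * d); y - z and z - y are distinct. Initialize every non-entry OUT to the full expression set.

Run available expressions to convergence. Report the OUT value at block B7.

Fixpoint table:
  B0:  IN={}  OUT={d+d, e-e}
  B1:  IN={d+d, e-e}  OUT={c+c, d+d, e-e}
  B2:  IN={c+c, d+d, e-e}  OUT={a*d, d+d, e-e}
  B3:  IN={a*d, d+d, e-e}  OUT={a*d, d+d, e-e}
  B4:  IN={a*d, d+d, e-e}  OUT={a*d, b*c, d+d, e-e}
  B5:  IN={a*d, d+d, e-e}  OUT={c-b, d+d, e-e}
  B6:  IN={c-b, d+d, e-e}  OUT={d+d, e-e}
  B7:  IN={d+d, e-e}  OUT={d+d, e-e}
  B8:  IN={d+d, e-e}  OUT={a+c, a+e, e-e}

Merge at B7: IN[B7] = OUT[B4] ∩ OUT[B6] = {d+d, e-e}
Applying B7's transfer function to that IN value gives OUT[B7] (row B7 above).

Answer: {d+d, e-e}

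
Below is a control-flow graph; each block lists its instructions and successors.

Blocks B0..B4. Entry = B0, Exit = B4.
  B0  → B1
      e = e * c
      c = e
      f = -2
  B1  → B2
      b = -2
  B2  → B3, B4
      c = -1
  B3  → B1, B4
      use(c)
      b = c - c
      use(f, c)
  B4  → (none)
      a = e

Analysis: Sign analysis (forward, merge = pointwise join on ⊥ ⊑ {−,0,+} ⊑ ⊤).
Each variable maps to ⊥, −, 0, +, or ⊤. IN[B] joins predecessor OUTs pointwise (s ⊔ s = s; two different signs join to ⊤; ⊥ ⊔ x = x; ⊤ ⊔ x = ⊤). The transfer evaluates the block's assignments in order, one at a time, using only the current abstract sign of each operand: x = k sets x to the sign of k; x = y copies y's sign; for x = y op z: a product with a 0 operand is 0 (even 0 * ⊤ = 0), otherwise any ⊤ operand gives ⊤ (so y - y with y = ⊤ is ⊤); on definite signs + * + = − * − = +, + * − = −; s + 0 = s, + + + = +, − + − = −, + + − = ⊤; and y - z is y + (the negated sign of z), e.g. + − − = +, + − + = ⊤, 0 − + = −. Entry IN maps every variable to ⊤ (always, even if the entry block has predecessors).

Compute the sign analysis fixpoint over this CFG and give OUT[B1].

Answer: {a: ⊤, b: -, c: ⊤, d: ⊤, e: ⊤, f: -}

Trace:
Fixpoint table:
  B0: | IN=(all ⊤) | OUT={f:-; rest ⊤}
  B1: | IN={f:-; rest ⊤} | OUT={b:-, f:-; rest ⊤}
  B2: | IN={b:-, f:-; rest ⊤} | OUT={b:-, c:-, f:-; rest ⊤}
  B3: | IN={b:-, c:-, f:-; rest ⊤} | OUT={c:-, f:-; rest ⊤}
  B4: | IN={c:-, f:-; rest ⊤} | OUT={c:-, f:-; rest ⊤}

Merge at B1: IN[B1] = OUT[B0] ⊔ OUT[B3] = {a: ⊤, b: ⊤, c: ⊤, d: ⊤, e: ⊤, f: -}
Applying B1's transfer function to that IN value gives OUT[B1] (row B1 above).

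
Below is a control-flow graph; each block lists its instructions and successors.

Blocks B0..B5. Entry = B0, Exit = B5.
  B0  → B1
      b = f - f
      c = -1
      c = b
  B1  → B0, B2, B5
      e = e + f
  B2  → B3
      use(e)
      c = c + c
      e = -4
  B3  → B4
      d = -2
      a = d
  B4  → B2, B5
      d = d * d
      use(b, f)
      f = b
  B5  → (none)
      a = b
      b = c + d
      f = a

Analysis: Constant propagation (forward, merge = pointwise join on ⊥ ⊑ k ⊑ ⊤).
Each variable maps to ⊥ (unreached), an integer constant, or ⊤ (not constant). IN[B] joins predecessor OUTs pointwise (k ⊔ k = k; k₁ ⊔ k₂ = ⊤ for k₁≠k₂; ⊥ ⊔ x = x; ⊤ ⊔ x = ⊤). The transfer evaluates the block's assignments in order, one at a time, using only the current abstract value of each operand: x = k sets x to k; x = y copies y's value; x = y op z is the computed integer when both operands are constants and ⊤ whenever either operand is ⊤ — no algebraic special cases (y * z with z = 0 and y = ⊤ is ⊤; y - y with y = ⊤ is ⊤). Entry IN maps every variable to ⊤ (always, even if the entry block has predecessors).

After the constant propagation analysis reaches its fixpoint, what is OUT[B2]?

Fixpoint table:
  B0: | IN=(all ⊤) | OUT=(all ⊤)
  B1: | IN=(all ⊤) | OUT=(all ⊤)
  B2: | IN=(all ⊤) | OUT={e:-4; rest ⊤}
  B3: | IN={e:-4; rest ⊤} | OUT={a:-2, d:-2, e:-4; rest ⊤}
  B4: | IN={a:-2, d:-2, e:-4; rest ⊤} | OUT={a:-2, d:4, e:-4; rest ⊤}
  B5: | IN=(all ⊤) | OUT=(all ⊤)

Merge at B2: IN[B2] = OUT[B1] ⊔ OUT[B4] = {a: ⊤, b: ⊤, c: ⊤, d: ⊤, e: ⊤, f: ⊤}
Applying B2's transfer function to that IN value gives OUT[B2] (row B2 above).

Answer: {a: ⊤, b: ⊤, c: ⊤, d: ⊤, e: -4, f: ⊤}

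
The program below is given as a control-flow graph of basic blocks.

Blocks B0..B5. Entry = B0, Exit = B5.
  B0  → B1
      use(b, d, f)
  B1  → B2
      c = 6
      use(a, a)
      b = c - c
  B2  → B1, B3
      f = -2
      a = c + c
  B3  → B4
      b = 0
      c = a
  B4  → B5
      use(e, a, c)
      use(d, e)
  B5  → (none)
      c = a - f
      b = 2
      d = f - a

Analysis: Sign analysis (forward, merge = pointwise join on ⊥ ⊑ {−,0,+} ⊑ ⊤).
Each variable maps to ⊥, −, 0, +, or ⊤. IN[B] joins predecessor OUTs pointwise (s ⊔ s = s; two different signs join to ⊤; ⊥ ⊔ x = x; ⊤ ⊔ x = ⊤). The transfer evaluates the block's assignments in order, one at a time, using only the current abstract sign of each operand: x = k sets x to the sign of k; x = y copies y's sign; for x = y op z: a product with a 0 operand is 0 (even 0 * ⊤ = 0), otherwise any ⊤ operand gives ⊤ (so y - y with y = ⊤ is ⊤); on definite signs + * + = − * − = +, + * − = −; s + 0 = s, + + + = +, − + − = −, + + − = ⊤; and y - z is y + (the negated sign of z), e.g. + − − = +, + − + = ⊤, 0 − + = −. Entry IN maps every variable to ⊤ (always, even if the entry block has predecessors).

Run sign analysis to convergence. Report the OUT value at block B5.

Converged values:
  B0: | IN=(all ⊤) | OUT=(all ⊤)
  B1: | IN=(all ⊤) | OUT={c:+; rest ⊤}
  B2: | IN={c:+; rest ⊤} | OUT={a:+, c:+, f:-; rest ⊤}
  B3: | IN={a:+, c:+, f:-; rest ⊤} | OUT={a:+, b:0, c:+, f:-; rest ⊤}
  B4: | IN={a:+, b:0, c:+, f:-; rest ⊤} | OUT={a:+, b:0, c:+, f:-; rest ⊤}
  B5: | IN={a:+, b:0, c:+, f:-; rest ⊤} | OUT={a:+, b:+, c:+, d:-, f:-; rest ⊤}

Merge at B5: IN[B5] = OUT[B4] = {a: +, b: 0, c: +, d: ⊤, e: ⊤, f: -}
Applying B5's transfer function to that IN value gives OUT[B5] (row B5 above).

Answer: {a: +, b: +, c: +, d: -, e: ⊤, f: -}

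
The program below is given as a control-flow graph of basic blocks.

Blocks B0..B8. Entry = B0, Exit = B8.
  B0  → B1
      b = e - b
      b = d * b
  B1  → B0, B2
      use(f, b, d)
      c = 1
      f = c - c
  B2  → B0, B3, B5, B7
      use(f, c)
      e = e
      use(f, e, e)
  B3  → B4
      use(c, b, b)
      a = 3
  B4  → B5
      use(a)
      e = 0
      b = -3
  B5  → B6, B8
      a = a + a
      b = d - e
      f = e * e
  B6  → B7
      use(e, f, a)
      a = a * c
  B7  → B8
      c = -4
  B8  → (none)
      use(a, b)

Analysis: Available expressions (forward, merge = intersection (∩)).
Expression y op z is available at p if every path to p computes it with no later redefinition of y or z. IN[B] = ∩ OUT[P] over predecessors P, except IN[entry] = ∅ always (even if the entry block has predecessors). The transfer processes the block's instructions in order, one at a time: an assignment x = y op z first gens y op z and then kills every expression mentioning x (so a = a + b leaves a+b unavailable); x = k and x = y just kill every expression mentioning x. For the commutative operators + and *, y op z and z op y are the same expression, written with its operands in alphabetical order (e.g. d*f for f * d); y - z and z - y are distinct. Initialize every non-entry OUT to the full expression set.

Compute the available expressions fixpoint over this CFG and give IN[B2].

Per-block solution:
  B0: | IN={} | OUT={}
  B1: | IN={} | OUT={c-c}
  B2: | IN={c-c} | OUT={c-c}
  B3: | IN={c-c} | OUT={c-c}
  B4: | IN={c-c} | OUT={c-c}
  B5: | IN={c-c} | OUT={c-c, d-e, e*e}
  B6: | IN={c-c, d-e, e*e} | OUT={c-c, d-e, e*e}
  B7: | IN={c-c} | OUT={}
  B8: | IN={} | OUT={}

Merge at B2: IN[B2] = OUT[B1] = {c-c}

Answer: {c-c}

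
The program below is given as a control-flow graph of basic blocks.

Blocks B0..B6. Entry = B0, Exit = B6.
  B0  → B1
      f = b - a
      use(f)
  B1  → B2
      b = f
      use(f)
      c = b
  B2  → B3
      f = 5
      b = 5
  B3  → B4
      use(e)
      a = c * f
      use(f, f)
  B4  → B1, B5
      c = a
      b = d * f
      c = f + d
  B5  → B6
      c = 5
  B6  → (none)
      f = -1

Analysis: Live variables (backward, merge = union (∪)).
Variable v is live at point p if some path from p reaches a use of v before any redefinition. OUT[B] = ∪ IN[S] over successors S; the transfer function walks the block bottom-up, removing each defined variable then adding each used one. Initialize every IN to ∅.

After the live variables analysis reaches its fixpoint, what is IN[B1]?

Converged values:
  B0: | IN={a, b, d, e} | OUT={d, e, f}
  B1: | IN={d, e, f} | OUT={c, d, e}
  B2: | IN={c, d, e} | OUT={c, d, e, f}
  B3: | IN={c, d, e, f} | OUT={a, d, e, f}
  B4: | IN={a, d, e, f} | OUT={d, e, f}
  B5: | IN={} | OUT={}
  B6: | IN={} | OUT={}

Merge at B1: OUT[B1] = IN[B2] = {c, d, e}
Applying B1's transfer function to that OUT value gives IN[B1] (row B1 above).

Answer: {d, e, f}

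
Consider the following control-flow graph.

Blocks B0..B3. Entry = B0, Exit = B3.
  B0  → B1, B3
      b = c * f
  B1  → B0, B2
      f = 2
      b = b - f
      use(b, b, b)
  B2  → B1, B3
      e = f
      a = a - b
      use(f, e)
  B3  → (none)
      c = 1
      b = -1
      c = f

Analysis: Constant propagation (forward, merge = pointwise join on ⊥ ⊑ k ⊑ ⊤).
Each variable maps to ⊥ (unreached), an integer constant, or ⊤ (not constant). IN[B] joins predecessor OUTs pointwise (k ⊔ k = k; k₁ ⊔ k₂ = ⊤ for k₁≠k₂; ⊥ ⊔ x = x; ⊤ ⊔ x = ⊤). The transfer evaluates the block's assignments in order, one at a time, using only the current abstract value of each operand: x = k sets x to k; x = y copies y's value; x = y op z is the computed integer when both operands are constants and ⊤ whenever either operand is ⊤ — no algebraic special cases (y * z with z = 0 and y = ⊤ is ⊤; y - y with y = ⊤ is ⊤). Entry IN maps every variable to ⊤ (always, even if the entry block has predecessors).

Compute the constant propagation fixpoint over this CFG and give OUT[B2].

Answer: {a: ⊤, b: ⊤, c: ⊤, d: ⊤, e: 2, f: 2}

Derivation:
Converged values:
  B0: | IN=(all ⊤) | OUT=(all ⊤)
  B1: | IN=(all ⊤) | OUT={f:2; rest ⊤}
  B2: | IN={f:2; rest ⊤} | OUT={e:2, f:2; rest ⊤}
  B3: | IN=(all ⊤) | OUT={b:-1; rest ⊤}

Merge at B2: IN[B2] = OUT[B1] = {a: ⊤, b: ⊤, c: ⊤, d: ⊤, e: ⊤, f: 2}
Applying B2's transfer function to that IN value gives OUT[B2] (row B2 above).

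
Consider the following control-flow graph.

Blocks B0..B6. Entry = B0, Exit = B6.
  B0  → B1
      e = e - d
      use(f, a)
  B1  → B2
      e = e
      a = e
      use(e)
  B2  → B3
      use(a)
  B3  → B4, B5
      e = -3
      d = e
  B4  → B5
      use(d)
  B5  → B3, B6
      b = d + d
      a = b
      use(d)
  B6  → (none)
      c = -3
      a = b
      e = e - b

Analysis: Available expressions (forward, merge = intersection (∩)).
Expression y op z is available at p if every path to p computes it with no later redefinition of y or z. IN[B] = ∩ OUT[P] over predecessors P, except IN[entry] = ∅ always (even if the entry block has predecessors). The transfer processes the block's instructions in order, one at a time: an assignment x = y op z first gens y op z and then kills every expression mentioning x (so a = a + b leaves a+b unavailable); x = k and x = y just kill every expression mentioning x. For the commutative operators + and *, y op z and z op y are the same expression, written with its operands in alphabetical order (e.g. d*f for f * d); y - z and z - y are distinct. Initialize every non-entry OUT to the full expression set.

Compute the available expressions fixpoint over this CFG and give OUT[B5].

Fixpoint table:
  B0:  IN={}  OUT={}
  B1:  IN={}  OUT={}
  B2:  IN={}  OUT={}
  B3:  IN={}  OUT={}
  B4:  IN={}  OUT={}
  B5:  IN={}  OUT={d+d}
  B6:  IN={d+d}  OUT={d+d}

Merge at B5: IN[B5] = OUT[B3] ∩ OUT[B4] = {}
Applying B5's transfer function to that IN value gives OUT[B5] (row B5 above).

Answer: {d+d}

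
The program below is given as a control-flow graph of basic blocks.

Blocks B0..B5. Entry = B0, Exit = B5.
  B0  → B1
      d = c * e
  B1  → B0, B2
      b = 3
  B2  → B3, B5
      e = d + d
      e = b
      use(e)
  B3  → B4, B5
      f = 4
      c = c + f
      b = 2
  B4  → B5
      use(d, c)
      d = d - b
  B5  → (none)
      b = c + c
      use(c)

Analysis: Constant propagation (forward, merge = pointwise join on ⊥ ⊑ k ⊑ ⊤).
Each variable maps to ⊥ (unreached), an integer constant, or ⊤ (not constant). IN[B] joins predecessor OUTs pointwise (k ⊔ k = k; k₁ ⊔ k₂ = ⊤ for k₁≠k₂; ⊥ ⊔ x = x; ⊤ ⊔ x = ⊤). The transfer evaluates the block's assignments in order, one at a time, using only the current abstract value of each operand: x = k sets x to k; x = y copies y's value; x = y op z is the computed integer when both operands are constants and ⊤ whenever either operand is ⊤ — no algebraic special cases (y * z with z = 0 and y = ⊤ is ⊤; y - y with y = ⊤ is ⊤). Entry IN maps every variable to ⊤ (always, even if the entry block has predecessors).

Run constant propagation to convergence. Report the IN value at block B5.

Converged values:
  B0: | IN=(all ⊤) | OUT=(all ⊤)
  B1: | IN=(all ⊤) | OUT={b:3; rest ⊤}
  B2: | IN={b:3; rest ⊤} | OUT={b:3, e:3; rest ⊤}
  B3: | IN={b:3, e:3; rest ⊤} | OUT={b:2, e:3, f:4; rest ⊤}
  B4: | IN={b:2, e:3, f:4; rest ⊤} | OUT={b:2, e:3, f:4; rest ⊤}
  B5: | IN={e:3; rest ⊤} | OUT={e:3; rest ⊤}

Merge at B5: IN[B5] = OUT[B2] ⊔ OUT[B3] ⊔ OUT[B4] = {a: ⊤, b: ⊤, c: ⊤, d: ⊤, e: 3, f: ⊤}

Answer: {a: ⊤, b: ⊤, c: ⊤, d: ⊤, e: 3, f: ⊤}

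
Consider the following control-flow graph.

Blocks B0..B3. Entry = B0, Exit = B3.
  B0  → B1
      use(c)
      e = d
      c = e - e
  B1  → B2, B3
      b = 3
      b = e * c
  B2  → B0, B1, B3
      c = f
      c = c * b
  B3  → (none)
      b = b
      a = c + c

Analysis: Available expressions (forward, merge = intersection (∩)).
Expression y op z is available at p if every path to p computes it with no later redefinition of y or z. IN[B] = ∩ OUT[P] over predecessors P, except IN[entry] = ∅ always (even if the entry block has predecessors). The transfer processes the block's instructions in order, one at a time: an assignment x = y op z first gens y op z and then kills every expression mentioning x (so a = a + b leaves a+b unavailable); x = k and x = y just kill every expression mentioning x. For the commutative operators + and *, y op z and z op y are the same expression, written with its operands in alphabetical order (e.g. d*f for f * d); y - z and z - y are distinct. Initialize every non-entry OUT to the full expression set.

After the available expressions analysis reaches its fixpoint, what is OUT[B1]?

Answer: {c*e, e-e}

Derivation:
Fixpoint table:
  B0:  IN={}  OUT={e-e}
  B1:  IN={e-e}  OUT={c*e, e-e}
  B2:  IN={c*e, e-e}  OUT={e-e}
  B3:  IN={e-e}  OUT={c+c, e-e}

Merge at B1: IN[B1] = OUT[B0] ∩ OUT[B2] = {e-e}
Applying B1's transfer function to that IN value gives OUT[B1] (row B1 above).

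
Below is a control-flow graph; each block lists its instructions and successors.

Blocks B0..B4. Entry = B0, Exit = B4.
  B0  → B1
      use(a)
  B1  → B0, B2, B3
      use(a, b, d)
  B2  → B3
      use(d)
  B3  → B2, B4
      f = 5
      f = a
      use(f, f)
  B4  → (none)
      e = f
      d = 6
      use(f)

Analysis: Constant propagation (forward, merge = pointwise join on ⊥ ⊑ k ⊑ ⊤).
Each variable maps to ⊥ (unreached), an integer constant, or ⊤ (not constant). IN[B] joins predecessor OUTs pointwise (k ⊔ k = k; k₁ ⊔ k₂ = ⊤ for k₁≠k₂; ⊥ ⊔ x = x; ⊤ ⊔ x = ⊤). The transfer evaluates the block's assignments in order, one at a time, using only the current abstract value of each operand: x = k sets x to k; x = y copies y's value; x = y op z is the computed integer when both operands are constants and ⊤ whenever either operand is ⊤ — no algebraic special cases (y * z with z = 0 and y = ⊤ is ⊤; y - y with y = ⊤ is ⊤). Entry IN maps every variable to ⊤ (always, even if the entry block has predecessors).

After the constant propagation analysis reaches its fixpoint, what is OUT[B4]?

Per-block solution:
  B0:  IN=(all ⊤)  OUT=(all ⊤)
  B1:  IN=(all ⊤)  OUT=(all ⊤)
  B2:  IN=(all ⊤)  OUT=(all ⊤)
  B3:  IN=(all ⊤)  OUT=(all ⊤)
  B4:  IN=(all ⊤)  OUT={d:6; rest ⊤}

Merge at B4: IN[B4] = OUT[B3] = {a: ⊤, b: ⊤, c: ⊤, d: ⊤, e: ⊤, f: ⊤}
Applying B4's transfer function to that IN value gives OUT[B4] (row B4 above).

Answer: {a: ⊤, b: ⊤, c: ⊤, d: 6, e: ⊤, f: ⊤}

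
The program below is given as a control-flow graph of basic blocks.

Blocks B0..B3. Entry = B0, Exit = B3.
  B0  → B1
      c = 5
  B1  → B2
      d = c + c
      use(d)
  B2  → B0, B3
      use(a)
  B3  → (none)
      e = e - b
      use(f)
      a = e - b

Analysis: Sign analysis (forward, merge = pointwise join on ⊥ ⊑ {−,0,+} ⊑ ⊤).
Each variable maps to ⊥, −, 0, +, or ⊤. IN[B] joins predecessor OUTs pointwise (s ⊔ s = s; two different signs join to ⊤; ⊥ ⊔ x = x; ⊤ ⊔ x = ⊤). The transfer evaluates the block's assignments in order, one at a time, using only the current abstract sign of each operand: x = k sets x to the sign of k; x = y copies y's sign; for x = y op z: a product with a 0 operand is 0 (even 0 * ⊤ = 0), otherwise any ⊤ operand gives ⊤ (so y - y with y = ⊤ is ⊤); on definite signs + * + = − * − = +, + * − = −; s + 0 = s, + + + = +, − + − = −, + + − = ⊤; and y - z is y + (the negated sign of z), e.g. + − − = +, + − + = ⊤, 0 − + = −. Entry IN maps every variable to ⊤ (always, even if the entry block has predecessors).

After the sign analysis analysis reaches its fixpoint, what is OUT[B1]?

Per-block solution:
  B0: | IN=(all ⊤) | OUT={c:+; rest ⊤}
  B1: | IN={c:+; rest ⊤} | OUT={c:+, d:+; rest ⊤}
  B2: | IN={c:+, d:+; rest ⊤} | OUT={c:+, d:+; rest ⊤}
  B3: | IN={c:+, d:+; rest ⊤} | OUT={c:+, d:+; rest ⊤}

Merge at B1: IN[B1] = OUT[B0] = {a: ⊤, b: ⊤, c: +, d: ⊤, e: ⊤, f: ⊤}
Applying B1's transfer function to that IN value gives OUT[B1] (row B1 above).

Answer: {a: ⊤, b: ⊤, c: +, d: +, e: ⊤, f: ⊤}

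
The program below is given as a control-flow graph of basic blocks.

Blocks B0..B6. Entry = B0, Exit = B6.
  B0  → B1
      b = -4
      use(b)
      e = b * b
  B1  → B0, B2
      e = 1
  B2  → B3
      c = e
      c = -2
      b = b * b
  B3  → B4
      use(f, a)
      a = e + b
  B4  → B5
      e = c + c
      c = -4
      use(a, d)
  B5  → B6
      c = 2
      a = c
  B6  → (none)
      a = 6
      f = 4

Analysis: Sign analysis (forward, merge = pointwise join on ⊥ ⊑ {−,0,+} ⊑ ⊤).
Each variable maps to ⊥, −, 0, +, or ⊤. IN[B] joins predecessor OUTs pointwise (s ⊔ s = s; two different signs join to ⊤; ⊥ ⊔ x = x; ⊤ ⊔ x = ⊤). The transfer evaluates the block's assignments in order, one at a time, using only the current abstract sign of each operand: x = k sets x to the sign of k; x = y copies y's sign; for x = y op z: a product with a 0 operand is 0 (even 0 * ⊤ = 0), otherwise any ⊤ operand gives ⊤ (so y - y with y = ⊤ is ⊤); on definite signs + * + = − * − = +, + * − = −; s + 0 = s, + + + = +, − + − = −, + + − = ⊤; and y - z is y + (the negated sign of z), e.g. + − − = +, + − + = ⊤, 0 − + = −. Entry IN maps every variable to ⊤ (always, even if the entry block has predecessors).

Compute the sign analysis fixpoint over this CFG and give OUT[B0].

Answer: {a: ⊤, b: -, c: ⊤, d: ⊤, e: +, f: ⊤}

Trace:
Fixpoint table:
  B0:   IN=(all ⊤)   OUT={b:-, e:+; rest ⊤}
  B1:   IN={b:-, e:+; rest ⊤}   OUT={b:-, e:+; rest ⊤}
  B2:   IN={b:-, e:+; rest ⊤}   OUT={b:+, c:-, e:+; rest ⊤}
  B3:   IN={b:+, c:-, e:+; rest ⊤}   OUT={a:+, b:+, c:-, e:+; rest ⊤}
  B4:   IN={a:+, b:+, c:-, e:+; rest ⊤}   OUT={a:+, b:+, c:-, e:-; rest ⊤}
  B5:   IN={a:+, b:+, c:-, e:-; rest ⊤}   OUT={a:+, b:+, c:+, e:-; rest ⊤}
  B6:   IN={a:+, b:+, c:+, e:-; rest ⊤}   OUT={a:+, b:+, c:+, e:-, f:+; rest ⊤}

Merge at B0 (entry node, so the boundary value (all ⊤) is joined with the incoming edge(s)): IN[B0] = (all ⊤) ⊔ OUT[B1] = {a: ⊤, b: ⊤, c: ⊤, d: ⊤, e: ⊤, f: ⊤}
Applying B0's transfer function to that IN value gives OUT[B0] (row B0 above).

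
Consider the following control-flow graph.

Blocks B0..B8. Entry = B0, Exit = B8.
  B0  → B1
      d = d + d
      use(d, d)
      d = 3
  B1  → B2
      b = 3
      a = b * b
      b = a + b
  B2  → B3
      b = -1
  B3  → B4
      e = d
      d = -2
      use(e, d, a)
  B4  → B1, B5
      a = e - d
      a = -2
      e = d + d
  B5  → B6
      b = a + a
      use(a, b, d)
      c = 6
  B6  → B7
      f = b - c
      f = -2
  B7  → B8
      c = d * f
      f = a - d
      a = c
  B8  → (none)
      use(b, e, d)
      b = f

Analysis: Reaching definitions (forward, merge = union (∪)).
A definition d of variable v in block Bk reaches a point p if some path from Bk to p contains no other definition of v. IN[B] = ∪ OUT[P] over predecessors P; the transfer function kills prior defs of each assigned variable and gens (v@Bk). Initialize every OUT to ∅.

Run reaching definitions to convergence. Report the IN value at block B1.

Fixpoint table:
  B0: | IN={} | OUT={d@B0}
  B1: | IN={a@B4, b@B2, d@B0, d@B3, e@B4} | OUT={a@B1, b@B1, d@B0, d@B3, e@B4}
  B2: | IN={a@B1, b@B1, d@B0, d@B3, e@B4} | OUT={a@B1, b@B2, d@B0, d@B3, e@B4}
  B3: | IN={a@B1, b@B2, d@B0, d@B3, e@B4} | OUT={a@B1, b@B2, d@B3, e@B3}
  B4: | IN={a@B1, b@B2, d@B3, e@B3} | OUT={a@B4, b@B2, d@B3, e@B4}
  B5: | IN={a@B4, b@B2, d@B3, e@B4} | OUT={a@B4, b@B5, c@B5, d@B3, e@B4}
  B6: | IN={a@B4, b@B5, c@B5, d@B3, e@B4} | OUT={a@B4, b@B5, c@B5, d@B3, e@B4, f@B6}
  B7: | IN={a@B4, b@B5, c@B5, d@B3, e@B4, f@B6} | OUT={a@B7, b@B5, c@B7, d@B3, e@B4, f@B7}
  B8: | IN={a@B7, b@B5, c@B7, d@B3, e@B4, f@B7} | OUT={a@B7, b@B8, c@B7, d@B3, e@B4, f@B7}

Merge at B1: IN[B1] = OUT[B0] ⊔ OUT[B4] = {a@B4, b@B2, d@B0, d@B3, e@B4}

Answer: {a@B4, b@B2, d@B0, d@B3, e@B4}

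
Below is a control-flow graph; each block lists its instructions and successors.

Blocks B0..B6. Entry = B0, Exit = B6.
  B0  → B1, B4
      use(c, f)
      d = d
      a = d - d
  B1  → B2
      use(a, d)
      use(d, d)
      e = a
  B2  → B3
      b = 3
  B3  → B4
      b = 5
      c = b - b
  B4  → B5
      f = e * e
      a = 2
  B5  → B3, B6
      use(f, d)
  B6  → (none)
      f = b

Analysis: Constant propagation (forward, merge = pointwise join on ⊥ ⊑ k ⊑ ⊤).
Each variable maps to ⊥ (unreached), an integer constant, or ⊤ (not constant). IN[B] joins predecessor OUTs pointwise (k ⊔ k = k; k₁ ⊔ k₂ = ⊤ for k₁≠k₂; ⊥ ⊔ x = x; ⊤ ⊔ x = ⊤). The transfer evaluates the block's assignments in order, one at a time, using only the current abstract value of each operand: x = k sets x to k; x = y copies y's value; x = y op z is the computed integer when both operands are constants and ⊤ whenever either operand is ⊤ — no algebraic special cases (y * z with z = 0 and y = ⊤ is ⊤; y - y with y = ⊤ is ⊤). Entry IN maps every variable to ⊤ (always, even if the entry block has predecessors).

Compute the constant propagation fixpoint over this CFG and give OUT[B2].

Per-block solution:
  B0:  IN=(all ⊤)  OUT=(all ⊤)
  B1:  IN=(all ⊤)  OUT=(all ⊤)
  B2:  IN=(all ⊤)  OUT={b:3; rest ⊤}
  B3:  IN=(all ⊤)  OUT={b:5, c:0; rest ⊤}
  B4:  IN=(all ⊤)  OUT={a:2; rest ⊤}
  B5:  IN={a:2; rest ⊤}  OUT={a:2; rest ⊤}
  B6:  IN={a:2; rest ⊤}  OUT={a:2; rest ⊤}

Merge at B2: IN[B2] = OUT[B1] = {a: ⊤, b: ⊤, c: ⊤, d: ⊤, e: ⊤, f: ⊤}
Applying B2's transfer function to that IN value gives OUT[B2] (row B2 above).

Answer: {a: ⊤, b: 3, c: ⊤, d: ⊤, e: ⊤, f: ⊤}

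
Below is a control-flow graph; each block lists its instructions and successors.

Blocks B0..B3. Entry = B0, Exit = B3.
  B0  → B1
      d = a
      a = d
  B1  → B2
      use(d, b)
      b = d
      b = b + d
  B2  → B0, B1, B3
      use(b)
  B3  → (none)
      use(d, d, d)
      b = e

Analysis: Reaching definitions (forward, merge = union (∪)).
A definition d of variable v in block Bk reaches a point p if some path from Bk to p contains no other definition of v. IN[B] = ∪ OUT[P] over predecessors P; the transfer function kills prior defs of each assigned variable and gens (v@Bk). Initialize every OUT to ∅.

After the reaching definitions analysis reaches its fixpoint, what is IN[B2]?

Converged values:
  B0:   IN={a@B0, b@B1, d@B0}   OUT={a@B0, b@B1, d@B0}
  B1:   IN={a@B0, b@B1, d@B0}   OUT={a@B0, b@B1, d@B0}
  B2:   IN={a@B0, b@B1, d@B0}   OUT={a@B0, b@B1, d@B0}
  B3:   IN={a@B0, b@B1, d@B0}   OUT={a@B0, b@B3, d@B0}

Merge at B2: IN[B2] = OUT[B1] = {a@B0, b@B1, d@B0}

Answer: {a@B0, b@B1, d@B0}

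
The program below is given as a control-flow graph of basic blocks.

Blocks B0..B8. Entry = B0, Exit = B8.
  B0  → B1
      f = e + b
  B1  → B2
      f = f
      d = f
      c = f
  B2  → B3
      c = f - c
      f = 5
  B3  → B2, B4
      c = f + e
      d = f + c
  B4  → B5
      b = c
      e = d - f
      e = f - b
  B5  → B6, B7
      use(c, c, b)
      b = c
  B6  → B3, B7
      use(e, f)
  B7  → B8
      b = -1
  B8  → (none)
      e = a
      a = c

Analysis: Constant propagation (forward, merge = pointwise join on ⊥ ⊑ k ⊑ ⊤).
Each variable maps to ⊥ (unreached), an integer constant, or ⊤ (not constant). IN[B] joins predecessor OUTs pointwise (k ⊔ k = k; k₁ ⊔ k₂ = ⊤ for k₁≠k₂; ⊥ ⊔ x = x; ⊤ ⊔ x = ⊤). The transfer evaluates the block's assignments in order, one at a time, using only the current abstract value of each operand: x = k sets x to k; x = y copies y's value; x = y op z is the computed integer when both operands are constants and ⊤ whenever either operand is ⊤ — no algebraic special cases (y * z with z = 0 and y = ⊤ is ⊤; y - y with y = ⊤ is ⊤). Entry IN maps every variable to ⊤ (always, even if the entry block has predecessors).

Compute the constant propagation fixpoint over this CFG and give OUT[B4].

Answer: {a: ⊤, b: ⊤, c: ⊤, d: ⊤, e: ⊤, f: 5}

Trace:
Per-block solution:
  B0: | IN=(all ⊤) | OUT=(all ⊤)
  B1: | IN=(all ⊤) | OUT=(all ⊤)
  B2: | IN=(all ⊤) | OUT={f:5; rest ⊤}
  B3: | IN={f:5; rest ⊤} | OUT={f:5; rest ⊤}
  B4: | IN={f:5; rest ⊤} | OUT={f:5; rest ⊤}
  B5: | IN={f:5; rest ⊤} | OUT={f:5; rest ⊤}
  B6: | IN={f:5; rest ⊤} | OUT={f:5; rest ⊤}
  B7: | IN={f:5; rest ⊤} | OUT={b:-1, f:5; rest ⊤}
  B8: | IN={b:-1, f:5; rest ⊤} | OUT={b:-1, f:5; rest ⊤}

Merge at B4: IN[B4] = OUT[B3] = {a: ⊤, b: ⊤, c: ⊤, d: ⊤, e: ⊤, f: 5}
Applying B4's transfer function to that IN value gives OUT[B4] (row B4 above).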